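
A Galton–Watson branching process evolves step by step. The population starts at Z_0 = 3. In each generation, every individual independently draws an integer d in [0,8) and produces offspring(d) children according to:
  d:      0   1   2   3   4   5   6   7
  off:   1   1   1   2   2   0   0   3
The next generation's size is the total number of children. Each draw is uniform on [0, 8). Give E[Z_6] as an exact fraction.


46875/4096

Outcome values over d=0..7: [1, 1, 1, 2, 2, 0, 0, 3]
Σy = 10, Σy² = 20, M = 8
μ = 10/8 = 5/4,  σ² = 20/8 − (5/4)² = 15/16
E[Z_0] = 3
E[Z_1] = 5/4·E[Z_0] = 15/4
E[Z_2] = 5/4·E[Z_1] = 75/16
E[Z_3] = 5/4·E[Z_2] = 375/64
E[Z_4] = 5/4·E[Z_3] = 1875/256
E[Z_5] = 5/4·E[Z_4] = 9375/1024
E[Z_6] = 5/4·E[Z_5] = 46875/4096


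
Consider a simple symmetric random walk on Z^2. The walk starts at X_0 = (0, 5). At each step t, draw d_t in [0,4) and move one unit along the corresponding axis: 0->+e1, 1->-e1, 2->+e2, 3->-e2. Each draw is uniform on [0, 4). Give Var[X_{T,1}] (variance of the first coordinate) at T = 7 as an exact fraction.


Outcome values over d=0..3: [1, -1, 0, 0]
Σy = 0, Σy² = 2, M = 4
μ = 0/4 = 0,  σ² = 2/4 − (0)² = 1/2
Independent increments: Var[X_7] = 7·σ² = 7·(1/2) = 7/2

7/2


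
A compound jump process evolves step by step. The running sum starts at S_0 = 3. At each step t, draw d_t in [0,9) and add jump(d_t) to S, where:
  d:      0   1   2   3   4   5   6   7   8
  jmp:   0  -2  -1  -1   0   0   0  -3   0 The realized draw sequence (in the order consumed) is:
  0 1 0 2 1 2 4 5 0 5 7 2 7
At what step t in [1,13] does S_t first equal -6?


t=0: S=3, d=0, jump=0, S_1=3
t=1: S=3, d=1, jump=-2, S_2=1
t=2: S=1, d=0, jump=0, S_3=1
t=3: S=1, d=2, jump=-1, S_4=0
t=4: S=0, d=1, jump=-2, S_5=-2
t=5: S=-2, d=2, jump=-1, S_6=-3
t=6: S=-3, d=4, jump=0, S_7=-3
t=7: S=-3, d=5, jump=0, S_8=-3
t=8: S=-3, d=0, jump=0, S_9=-3
t=9: S=-3, d=5, jump=0, S_10=-3
t=10: S=-3, d=7, jump=-3, S_11=-6
t=11: S=-6, d=2, jump=-1, S_12=-7
t=12: S=-7, d=7, jump=-3, S_13=-10

11


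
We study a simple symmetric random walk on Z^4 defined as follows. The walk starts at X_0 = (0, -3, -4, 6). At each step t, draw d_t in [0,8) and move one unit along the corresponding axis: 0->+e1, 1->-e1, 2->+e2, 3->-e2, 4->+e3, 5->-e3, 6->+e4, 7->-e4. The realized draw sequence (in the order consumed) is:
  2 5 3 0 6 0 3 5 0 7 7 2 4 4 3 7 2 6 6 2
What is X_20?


(3, -2, -4, 6)

t=0: X=(0, -3, -4, 6), d=2 → +e2, X_1=(0, -2, -4, 6)
t=1: X=(0, -2, -4, 6), d=5 → -e3, X_2=(0, -2, -5, 6)
t=2: X=(0, -2, -5, 6), d=3 → -e2, X_3=(0, -3, -5, 6)
t=3: X=(0, -3, -5, 6), d=0 → +e1, X_4=(1, -3, -5, 6)
t=4: X=(1, -3, -5, 6), d=6 → +e4, X_5=(1, -3, -5, 7)
t=5: X=(1, -3, -5, 7), d=0 → +e1, X_6=(2, -3, -5, 7)
t=6: X=(2, -3, -5, 7), d=3 → -e2, X_7=(2, -4, -5, 7)
t=7: X=(2, -4, -5, 7), d=5 → -e3, X_8=(2, -4, -6, 7)
t=8: X=(2, -4, -6, 7), d=0 → +e1, X_9=(3, -4, -6, 7)
t=9: X=(3, -4, -6, 7), d=7 → -e4, X_10=(3, -4, -6, 6)
t=10: X=(3, -4, -6, 6), d=7 → -e4, X_11=(3, -4, -6, 5)
t=11: X=(3, -4, -6, 5), d=2 → +e2, X_12=(3, -3, -6, 5)
t=12: X=(3, -3, -6, 5), d=4 → +e3, X_13=(3, -3, -5, 5)
t=13: X=(3, -3, -5, 5), d=4 → +e3, X_14=(3, -3, -4, 5)
t=14: X=(3, -3, -4, 5), d=3 → -e2, X_15=(3, -4, -4, 5)
t=15: X=(3, -4, -4, 5), d=7 → -e4, X_16=(3, -4, -4, 4)
t=16: X=(3, -4, -4, 4), d=2 → +e2, X_17=(3, -3, -4, 4)
t=17: X=(3, -3, -4, 4), d=6 → +e4, X_18=(3, -3, -4, 5)
t=18: X=(3, -3, -4, 5), d=6 → +e4, X_19=(3, -3, -4, 6)
t=19: X=(3, -3, -4, 6), d=2 → +e2, X_20=(3, -2, -4, 6)


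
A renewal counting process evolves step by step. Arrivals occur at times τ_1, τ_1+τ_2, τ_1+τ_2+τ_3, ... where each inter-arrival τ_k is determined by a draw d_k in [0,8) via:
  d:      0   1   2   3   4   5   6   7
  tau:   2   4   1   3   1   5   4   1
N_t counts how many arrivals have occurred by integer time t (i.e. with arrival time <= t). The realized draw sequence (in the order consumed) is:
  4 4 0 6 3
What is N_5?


3

draw d_1=4: τ_1=1, arrival time A_1=1
draw d_2=4: τ_2=1, arrival time A_2=2
draw d_3=0: τ_3=2, arrival time A_3=4
draw d_4=6: τ_4=4, arrival time A_4=8
draw d_5=3: τ_5=3, arrival time A_5=11
N_t over t=0..5: 0:0 1:1 2:2 3:2 4:3 5:3


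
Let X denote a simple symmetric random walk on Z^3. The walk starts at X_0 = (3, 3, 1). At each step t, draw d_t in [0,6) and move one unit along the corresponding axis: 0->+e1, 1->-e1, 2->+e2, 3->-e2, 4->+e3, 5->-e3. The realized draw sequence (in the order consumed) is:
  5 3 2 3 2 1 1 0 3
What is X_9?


(2, 2, 0)

t=0: X=(3, 3, 1), d=5 → -e3, X_1=(3, 3, 0)
t=1: X=(3, 3, 0), d=3 → -e2, X_2=(3, 2, 0)
t=2: X=(3, 2, 0), d=2 → +e2, X_3=(3, 3, 0)
t=3: X=(3, 3, 0), d=3 → -e2, X_4=(3, 2, 0)
t=4: X=(3, 2, 0), d=2 → +e2, X_5=(3, 3, 0)
t=5: X=(3, 3, 0), d=1 → -e1, X_6=(2, 3, 0)
t=6: X=(2, 3, 0), d=1 → -e1, X_7=(1, 3, 0)
t=7: X=(1, 3, 0), d=0 → +e1, X_8=(2, 3, 0)
t=8: X=(2, 3, 0), d=3 → -e2, X_9=(2, 2, 0)


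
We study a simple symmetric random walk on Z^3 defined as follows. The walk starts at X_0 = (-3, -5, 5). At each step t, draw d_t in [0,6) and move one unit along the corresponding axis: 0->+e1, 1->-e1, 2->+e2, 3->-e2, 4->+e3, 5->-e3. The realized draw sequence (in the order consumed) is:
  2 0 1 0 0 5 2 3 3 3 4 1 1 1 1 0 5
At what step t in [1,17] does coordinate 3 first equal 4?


t=0: X=(-3, -5, 5), d=2 → +e2, X_1=(-3, -4, 5)
t=1: X=(-3, -4, 5), d=0 → +e1, X_2=(-2, -4, 5)
t=2: X=(-2, -4, 5), d=1 → -e1, X_3=(-3, -4, 5)
t=3: X=(-3, -4, 5), d=0 → +e1, X_4=(-2, -4, 5)
t=4: X=(-2, -4, 5), d=0 → +e1, X_5=(-1, -4, 5)
t=5: X=(-1, -4, 5), d=5 → -e3, X_6=(-1, -4, 4)
t=6: X=(-1, -4, 4), d=2 → +e2, X_7=(-1, -3, 4)
t=7: X=(-1, -3, 4), d=3 → -e2, X_8=(-1, -4, 4)
t=8: X=(-1, -4, 4), d=3 → -e2, X_9=(-1, -5, 4)
t=9: X=(-1, -5, 4), d=3 → -e2, X_10=(-1, -6, 4)
t=10: X=(-1, -6, 4), d=4 → +e3, X_11=(-1, -6, 5)
t=11: X=(-1, -6, 5), d=1 → -e1, X_12=(-2, -6, 5)
t=12: X=(-2, -6, 5), d=1 → -e1, X_13=(-3, -6, 5)
t=13: X=(-3, -6, 5), d=1 → -e1, X_14=(-4, -6, 5)
t=14: X=(-4, -6, 5), d=1 → -e1, X_15=(-5, -6, 5)
t=15: X=(-5, -6, 5), d=0 → +e1, X_16=(-4, -6, 5)
t=16: X=(-4, -6, 5), d=5 → -e3, X_17=(-4, -6, 4)

6


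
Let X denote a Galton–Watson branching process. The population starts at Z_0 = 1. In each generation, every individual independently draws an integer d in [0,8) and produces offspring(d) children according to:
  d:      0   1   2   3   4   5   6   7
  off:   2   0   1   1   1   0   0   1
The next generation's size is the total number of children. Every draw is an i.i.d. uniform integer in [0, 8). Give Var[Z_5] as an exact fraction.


442827/1048576

Outcome values over d=0..7: [2, 0, 1, 1, 1, 0, 0, 1]
Σy = 6, Σy² = 8, M = 8
μ = 6/8 = 3/4,  σ² = 8/8 − (3/4)² = 7/16
V_0 = 0, E_0 = 1
V_1 = 7/16·E_0 + (3/4)²·V_0 = 7/16;  E_1 = 3/4
V_2 = 7/16·E_1 + (3/4)²·V_1 = 147/256;  E_2 = 9/16
V_3 = 7/16·E_2 + (3/4)²·V_2 = 2331/4096;  E_3 = 27/64
V_4 = 7/16·E_3 + (3/4)²·V_3 = 33075/65536;  E_4 = 81/256
V_5 = 7/16·E_4 + (3/4)²·V_4 = 442827/1048576;  E_5 = 243/1024


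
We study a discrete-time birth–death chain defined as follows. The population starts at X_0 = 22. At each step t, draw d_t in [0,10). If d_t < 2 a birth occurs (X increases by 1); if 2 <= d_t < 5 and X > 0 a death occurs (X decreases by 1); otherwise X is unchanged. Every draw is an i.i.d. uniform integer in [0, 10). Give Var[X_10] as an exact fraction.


49/10

X can drop by at most 1 per step and X_0 = 22 > T = 10, so X_t >= 22 − t >= 12 > 0 for every t <= 10: the floor at 0 (the 'and X > 0' condition) never binds. Hence X_10 = X_0 + Σ_{t<10} Y_t with i.i.d. increments Y_t = y(d_t) ∈ {+1, −1, 0}.
Outcome values over d=0..9: [1, 1, -1, -1, -1, 0, 0, 0, 0, 0]
Σy = -1, Σy² = 5, M = 10
μ = -1/10 = -1/10,  σ² = 5/10 − (-1/10)² = 49/100
Independent increments: Var[X_10] = 10·σ² = 10·(49/100) = 49/10


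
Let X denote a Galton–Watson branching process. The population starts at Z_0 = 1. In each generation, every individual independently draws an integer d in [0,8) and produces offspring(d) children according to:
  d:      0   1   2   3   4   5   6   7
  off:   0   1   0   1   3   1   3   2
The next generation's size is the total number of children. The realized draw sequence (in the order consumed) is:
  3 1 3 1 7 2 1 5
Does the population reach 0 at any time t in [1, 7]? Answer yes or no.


no

gen 0: Z_0=1, draws=[3], offspring=[1], Z_1=1
gen 1: Z_1=1, draws=[1], offspring=[1], Z_2=1
gen 2: Z_2=1, draws=[3], offspring=[1], Z_3=1
gen 3: Z_3=1, draws=[1], offspring=[1], Z_4=1
gen 4: Z_4=1, draws=[7], offspring=[2], Z_5=2
gen 5: Z_5=2, draws=[2, 1], offspring=[0, 1], Z_6=1
gen 6: Z_6=1, draws=[5], offspring=[1], Z_7=1


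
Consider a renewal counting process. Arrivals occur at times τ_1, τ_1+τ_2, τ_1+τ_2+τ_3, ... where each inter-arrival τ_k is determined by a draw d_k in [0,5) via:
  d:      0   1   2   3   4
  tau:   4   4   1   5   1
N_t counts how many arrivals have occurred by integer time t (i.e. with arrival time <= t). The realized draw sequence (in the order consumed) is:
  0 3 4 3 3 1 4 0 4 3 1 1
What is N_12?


draw d_1=0: τ_1=4, arrival time A_1=4
draw d_2=3: τ_2=5, arrival time A_2=9
draw d_3=4: τ_3=1, arrival time A_3=10
draw d_4=3: τ_4=5, arrival time A_4=15
draw d_5=3: τ_5=5, arrival time A_5=20
draw d_6=1: τ_6=4, arrival time A_6=24
draw d_7=4: τ_7=1, arrival time A_7=25
draw d_8=0: τ_8=4, arrival time A_8=29
draw d_9=4: τ_9=1, arrival time A_9=30
draw d_10=3: τ_10=5, arrival time A_10=35
draw d_11=1: τ_11=4, arrival time A_11=39
draw d_12=1: τ_12=4, arrival time A_12=43
N_t over t=0..12: 0:0 1:0 2:0 3:0 4:1 5:1 6:1 7:1 8:1 9:2 10:3 11:3 12:3

3


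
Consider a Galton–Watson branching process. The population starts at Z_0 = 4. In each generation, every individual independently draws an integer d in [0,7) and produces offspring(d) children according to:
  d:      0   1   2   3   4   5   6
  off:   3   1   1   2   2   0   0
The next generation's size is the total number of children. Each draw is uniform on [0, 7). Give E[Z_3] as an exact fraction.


2916/343

Outcome values over d=0..6: [3, 1, 1, 2, 2, 0, 0]
Σy = 9, Σy² = 19, M = 7
μ = 9/7 = 9/7,  σ² = 19/7 − (9/7)² = 52/49
E[Z_0] = 4
E[Z_1] = 9/7·E[Z_0] = 36/7
E[Z_2] = 9/7·E[Z_1] = 324/49
E[Z_3] = 9/7·E[Z_2] = 2916/343


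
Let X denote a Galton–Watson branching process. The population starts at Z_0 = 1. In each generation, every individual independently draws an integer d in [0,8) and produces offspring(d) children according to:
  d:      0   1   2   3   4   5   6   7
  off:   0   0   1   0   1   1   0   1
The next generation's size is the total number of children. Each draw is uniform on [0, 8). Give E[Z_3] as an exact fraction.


1/8

Outcome values over d=0..7: [0, 0, 1, 0, 1, 1, 0, 1]
Σy = 4, Σy² = 4, M = 8
μ = 4/8 = 1/2,  σ² = 4/8 − (1/2)² = 1/4
E[Z_0] = 1
E[Z_1] = 1/2·E[Z_0] = 1/2
E[Z_2] = 1/2·E[Z_1] = 1/4
E[Z_3] = 1/2·E[Z_2] = 1/8


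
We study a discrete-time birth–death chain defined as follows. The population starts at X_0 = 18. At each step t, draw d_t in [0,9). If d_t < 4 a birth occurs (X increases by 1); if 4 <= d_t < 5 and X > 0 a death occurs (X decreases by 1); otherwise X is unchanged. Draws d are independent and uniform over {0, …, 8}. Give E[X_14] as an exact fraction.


X can drop by at most 1 per step and X_0 = 18 > T = 14, so X_t >= 18 − t >= 4 > 0 for every t <= 14: the floor at 0 (the 'and X > 0' condition) never binds. Hence X_14 = X_0 + Σ_{t<14} Y_t with i.i.d. increments Y_t = y(d_t) ∈ {+1, −1, 0}.
Outcome values over d=0..8: [1, 1, 1, 1, -1, 0, 0, 0, 0]
Σy = 3, Σy² = 5, M = 9
μ = 3/9 = 1/3,  σ² = 5/9 − (1/3)² = 4/9
E[X_14] = 18 + 14·(1/3) = 68/3

68/3


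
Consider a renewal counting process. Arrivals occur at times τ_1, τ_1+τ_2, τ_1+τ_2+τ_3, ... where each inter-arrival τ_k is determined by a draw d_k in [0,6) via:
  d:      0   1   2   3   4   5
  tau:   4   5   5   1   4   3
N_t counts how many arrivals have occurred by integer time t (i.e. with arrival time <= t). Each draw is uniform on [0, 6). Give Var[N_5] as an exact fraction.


12638687/60466176

Inter-arrival values over d=0..5: [4, 5, 5, 1, 4, 3]
Each d has probability 1/6, so the pmf of τ is: f(1) = 1/6, f(3) = 1/6, f(4) = 1/3, f(5) = 1/3
Let p_n(j) = P(N_n = j), with p_0 = [1]. Condition on τ_1: p_n(0) = P(τ > n), and for j >= 1, p_n(j) = Σ_{k<=n} f(k)·p_{n−k}(j−1)
p_1 = [5/6, 1/6]  (j = 0..1)
p_2 = [5/6, 5/36, 1/36]  (j = 0..2)
p_3 = [2/3, 11/36, 5/216, 1/216]  (j = 0..3)
p_4 = [1/3, 7/12, 17/216, 5/1296, 1/1296]  (j = 0..4)
p_5 = [0, 29/36, 19/108, 23/1296, 5/7776, 1/7776]  (j = 0..5)
E[N_5] = Σ j·p_5(j) = 9439/7776;  E[N_5²] = Σ j²·p_5(j) = 4361/2592
Var[N_5] = 4361/2592 − (9439/7776)² = 12638687/60466176


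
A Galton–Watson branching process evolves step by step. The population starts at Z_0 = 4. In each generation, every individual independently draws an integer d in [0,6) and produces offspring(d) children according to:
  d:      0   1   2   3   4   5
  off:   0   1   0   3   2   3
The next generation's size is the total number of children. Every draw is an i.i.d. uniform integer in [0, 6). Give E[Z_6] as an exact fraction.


Outcome values over d=0..5: [0, 1, 0, 3, 2, 3]
Σy = 9, Σy² = 23, M = 6
μ = 9/6 = 3/2,  σ² = 23/6 − (3/2)² = 19/12
E[Z_0] = 4
E[Z_1] = 3/2·E[Z_0] = 6
E[Z_2] = 3/2·E[Z_1] = 9
E[Z_3] = 3/2·E[Z_2] = 27/2
E[Z_4] = 3/2·E[Z_3] = 81/4
E[Z_5] = 3/2·E[Z_4] = 243/8
E[Z_6] = 3/2·E[Z_5] = 729/16

729/16


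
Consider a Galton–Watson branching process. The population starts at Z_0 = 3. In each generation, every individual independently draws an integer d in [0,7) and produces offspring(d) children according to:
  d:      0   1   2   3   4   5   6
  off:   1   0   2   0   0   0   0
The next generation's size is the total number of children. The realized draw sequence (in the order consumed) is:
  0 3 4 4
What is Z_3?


gen 0: Z_0=3, draws=[0, 3, 4], offspring=[1, 0, 0], Z_1=1
gen 1: Z_1=1, draws=[4], offspring=[0], Z_2=0
gen 2: Z_2=0, draws=[], offspring=[], Z_3=0

0


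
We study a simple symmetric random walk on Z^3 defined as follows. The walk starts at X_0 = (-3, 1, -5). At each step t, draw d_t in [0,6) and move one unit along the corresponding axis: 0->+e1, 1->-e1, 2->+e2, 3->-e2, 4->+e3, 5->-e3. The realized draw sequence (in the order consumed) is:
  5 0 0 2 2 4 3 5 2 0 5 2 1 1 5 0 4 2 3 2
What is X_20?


(-1, 5, -7)

t=0: X=(-3, 1, -5), d=5 → -e3, X_1=(-3, 1, -6)
t=1: X=(-3, 1, -6), d=0 → +e1, X_2=(-2, 1, -6)
t=2: X=(-2, 1, -6), d=0 → +e1, X_3=(-1, 1, -6)
t=3: X=(-1, 1, -6), d=2 → +e2, X_4=(-1, 2, -6)
t=4: X=(-1, 2, -6), d=2 → +e2, X_5=(-1, 3, -6)
t=5: X=(-1, 3, -6), d=4 → +e3, X_6=(-1, 3, -5)
t=6: X=(-1, 3, -5), d=3 → -e2, X_7=(-1, 2, -5)
t=7: X=(-1, 2, -5), d=5 → -e3, X_8=(-1, 2, -6)
t=8: X=(-1, 2, -6), d=2 → +e2, X_9=(-1, 3, -6)
t=9: X=(-1, 3, -6), d=0 → +e1, X_10=(0, 3, -6)
t=10: X=(0, 3, -6), d=5 → -e3, X_11=(0, 3, -7)
t=11: X=(0, 3, -7), d=2 → +e2, X_12=(0, 4, -7)
t=12: X=(0, 4, -7), d=1 → -e1, X_13=(-1, 4, -7)
t=13: X=(-1, 4, -7), d=1 → -e1, X_14=(-2, 4, -7)
t=14: X=(-2, 4, -7), d=5 → -e3, X_15=(-2, 4, -8)
t=15: X=(-2, 4, -8), d=0 → +e1, X_16=(-1, 4, -8)
t=16: X=(-1, 4, -8), d=4 → +e3, X_17=(-1, 4, -7)
t=17: X=(-1, 4, -7), d=2 → +e2, X_18=(-1, 5, -7)
t=18: X=(-1, 5, -7), d=3 → -e2, X_19=(-1, 4, -7)
t=19: X=(-1, 4, -7), d=2 → +e2, X_20=(-1, 5, -7)


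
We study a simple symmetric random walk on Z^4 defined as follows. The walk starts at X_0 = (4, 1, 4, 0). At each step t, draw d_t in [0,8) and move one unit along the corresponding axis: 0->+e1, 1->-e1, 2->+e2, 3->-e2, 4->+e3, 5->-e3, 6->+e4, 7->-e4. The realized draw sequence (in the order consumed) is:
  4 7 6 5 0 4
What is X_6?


(5, 1, 5, 0)

t=0: X=(4, 1, 4, 0), d=4 → +e3, X_1=(4, 1, 5, 0)
t=1: X=(4, 1, 5, 0), d=7 → -e4, X_2=(4, 1, 5, -1)
t=2: X=(4, 1, 5, -1), d=6 → +e4, X_3=(4, 1, 5, 0)
t=3: X=(4, 1, 5, 0), d=5 → -e3, X_4=(4, 1, 4, 0)
t=4: X=(4, 1, 4, 0), d=0 → +e1, X_5=(5, 1, 4, 0)
t=5: X=(5, 1, 4, 0), d=4 → +e3, X_6=(5, 1, 5, 0)


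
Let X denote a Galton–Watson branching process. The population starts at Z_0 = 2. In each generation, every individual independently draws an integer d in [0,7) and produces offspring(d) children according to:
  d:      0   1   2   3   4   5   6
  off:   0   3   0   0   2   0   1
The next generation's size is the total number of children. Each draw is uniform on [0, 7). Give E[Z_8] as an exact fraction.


Outcome values over d=0..6: [0, 3, 0, 0, 2, 0, 1]
Σy = 6, Σy² = 14, M = 7
μ = 6/7 = 6/7,  σ² = 14/7 − (6/7)² = 62/49
E[Z_0] = 2
E[Z_1] = 6/7·E[Z_0] = 12/7
E[Z_2] = 6/7·E[Z_1] = 72/49
E[Z_3] = 6/7·E[Z_2] = 432/343
E[Z_4] = 6/7·E[Z_3] = 2592/2401
E[Z_5] = 6/7·E[Z_4] = 15552/16807
E[Z_6] = 6/7·E[Z_5] = 93312/117649
E[Z_7] = 6/7·E[Z_6] = 559872/823543
E[Z_8] = 6/7·E[Z_7] = 3359232/5764801

3359232/5764801


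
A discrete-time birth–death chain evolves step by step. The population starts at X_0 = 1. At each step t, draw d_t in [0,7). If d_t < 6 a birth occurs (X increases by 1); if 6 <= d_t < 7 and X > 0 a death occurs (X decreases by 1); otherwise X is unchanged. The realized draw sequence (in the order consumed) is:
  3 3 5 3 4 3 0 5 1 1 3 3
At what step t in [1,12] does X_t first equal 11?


t=0: X=1, d=3 → birth, X_1=2
t=1: X=2, d=3 → birth, X_2=3
t=2: X=3, d=5 → birth, X_3=4
t=3: X=4, d=3 → birth, X_4=5
t=4: X=5, d=4 → birth, X_5=6
t=5: X=6, d=3 → birth, X_6=7
t=6: X=7, d=0 → birth, X_7=8
t=7: X=8, d=5 → birth, X_8=9
t=8: X=9, d=1 → birth, X_9=10
t=9: X=10, d=1 → birth, X_10=11
t=10: X=11, d=3 → birth, X_11=12
t=11: X=12, d=3 → birth, X_12=13

10


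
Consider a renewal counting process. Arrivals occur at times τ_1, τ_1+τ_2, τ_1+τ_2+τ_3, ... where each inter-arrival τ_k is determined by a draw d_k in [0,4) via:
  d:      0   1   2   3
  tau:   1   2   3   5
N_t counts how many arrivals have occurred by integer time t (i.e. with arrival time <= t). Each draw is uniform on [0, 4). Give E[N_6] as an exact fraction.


Inter-arrival values over d=0..3: [1, 2, 3, 5]
Each d has probability 1/4, so the pmf of τ is: f(1) = 1/4, f(2) = 1/4, f(3) = 1/4, f(5) = 1/4
Renewal equation for m(n) = E[N_n]: condition on τ_1 = k (if k <= n, one arrival plus a fresh copy on the remaining n−k steps): m(n) = F(n) + Σ_{k<=n} f(k)·m(n−k), where F(n) = P(τ <= n) and m(0) = 0
m(1) = F(1) = 1/4
m(2) = F(2) + f(1)·m(1) = 1/2 + 1/4·1/4 = 9/16
m(3) = F(3) + f(1)·m(2) + f(2)·m(1) = 3/4 + 1/4·9/16 + 1/4·1/4 = 61/64
m(4) = F(4) + f(1)·m(3) + f(2)·m(2) + f(3)·m(1) = 3/4 + 1/4·61/64 + 1/4·9/16 + 1/4·1/4 = 305/256
m(5) = F(5) + f(1)·m(4) + f(2)·m(3) + f(3)·m(2) = 1 + 1/4·305/256 + 1/4·61/64 + 1/4·9/16 = 1717/1024
m(6) = F(6) + f(1)·m(5) + f(2)·m(4) + f(3)·m(3) + f(5)·m(1) = 1 + 1/4·1717/1024 + 1/4·305/256 + 1/4·61/64 + 1/4·1/4 = 8265/4096
E[N_6] = m(6) = 8265/4096

8265/4096


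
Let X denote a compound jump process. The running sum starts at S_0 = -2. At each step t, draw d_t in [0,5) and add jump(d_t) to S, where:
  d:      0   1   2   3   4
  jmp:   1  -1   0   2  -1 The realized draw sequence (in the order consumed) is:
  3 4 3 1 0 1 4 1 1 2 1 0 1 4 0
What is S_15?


-4

t=0: S=-2, d=3, jump=2, S_1=0
t=1: S=0, d=4, jump=-1, S_2=-1
t=2: S=-1, d=3, jump=2, S_3=1
t=3: S=1, d=1, jump=-1, S_4=0
t=4: S=0, d=0, jump=1, S_5=1
t=5: S=1, d=1, jump=-1, S_6=0
t=6: S=0, d=4, jump=-1, S_7=-1
t=7: S=-1, d=1, jump=-1, S_8=-2
t=8: S=-2, d=1, jump=-1, S_9=-3
t=9: S=-3, d=2, jump=0, S_10=-3
t=10: S=-3, d=1, jump=-1, S_11=-4
t=11: S=-4, d=0, jump=1, S_12=-3
t=12: S=-3, d=1, jump=-1, S_13=-4
t=13: S=-4, d=4, jump=-1, S_14=-5
t=14: S=-5, d=0, jump=1, S_15=-4


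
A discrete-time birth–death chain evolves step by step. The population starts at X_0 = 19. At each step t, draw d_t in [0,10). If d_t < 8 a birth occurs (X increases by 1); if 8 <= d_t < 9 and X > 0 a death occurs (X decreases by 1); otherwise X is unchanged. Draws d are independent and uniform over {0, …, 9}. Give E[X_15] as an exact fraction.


59/2

X can drop by at most 1 per step and X_0 = 19 > T = 15, so X_t >= 19 − t >= 4 > 0 for every t <= 15: the floor at 0 (the 'and X > 0' condition) never binds. Hence X_15 = X_0 + Σ_{t<15} Y_t with i.i.d. increments Y_t = y(d_t) ∈ {+1, −1, 0}.
Outcome values over d=0..9: [1, 1, 1, 1, 1, 1, 1, 1, -1, 0]
Σy = 7, Σy² = 9, M = 10
μ = 7/10 = 7/10,  σ² = 9/10 − (7/10)² = 41/100
E[X_15] = 19 + 15·(7/10) = 59/2


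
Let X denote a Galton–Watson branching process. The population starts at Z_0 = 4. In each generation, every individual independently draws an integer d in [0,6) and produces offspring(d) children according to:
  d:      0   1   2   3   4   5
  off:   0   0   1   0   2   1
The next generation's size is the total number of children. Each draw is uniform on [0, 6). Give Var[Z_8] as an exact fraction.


Outcome values over d=0..5: [0, 0, 1, 0, 2, 1]
Σy = 4, Σy² = 6, M = 6
μ = 4/6 = 2/3,  σ² = 6/6 − (2/3)² = 5/9
V_0 = 0, E_0 = 4
V_1 = 5/9·E_0 + (2/3)²·V_0 = 20/9;  E_1 = 8/3
V_2 = 5/9·E_1 + (2/3)²·V_1 = 200/81;  E_2 = 16/9
V_3 = 5/9·E_2 + (2/3)²·V_2 = 1520/729;  E_3 = 32/27
V_4 = 5/9·E_3 + (2/3)²·V_3 = 10400/6561;  E_4 = 64/81
V_5 = 5/9·E_4 + (2/3)²·V_4 = 67520/59049;  E_5 = 128/243
V_6 = 5/9·E_5 + (2/3)²·V_5 = 425600/531441;  E_6 = 256/729
V_7 = 5/9·E_6 + (2/3)²·V_6 = 2635520/4782969;  E_7 = 512/2187
V_8 = 5/9·E_7 + (2/3)²·V_7 = 16140800/43046721;  E_8 = 1024/6561

16140800/43046721


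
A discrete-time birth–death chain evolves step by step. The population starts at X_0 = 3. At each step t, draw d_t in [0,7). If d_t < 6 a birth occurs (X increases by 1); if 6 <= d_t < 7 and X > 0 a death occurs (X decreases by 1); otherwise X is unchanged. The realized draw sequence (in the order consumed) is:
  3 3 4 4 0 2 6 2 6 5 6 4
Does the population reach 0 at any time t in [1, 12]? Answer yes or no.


t=0: X=3, d=3 → birth, X_1=4
t=1: X=4, d=3 → birth, X_2=5
t=2: X=5, d=4 → birth, X_3=6
t=3: X=6, d=4 → birth, X_4=7
t=4: X=7, d=0 → birth, X_5=8
t=5: X=8, d=2 → birth, X_6=9
t=6: X=9, d=6 → death, X_7=8
t=7: X=8, d=2 → birth, X_8=9
t=8: X=9, d=6 → death, X_9=8
t=9: X=8, d=5 → birth, X_10=9
t=10: X=9, d=6 → death, X_11=8
t=11: X=8, d=4 → birth, X_12=9

no


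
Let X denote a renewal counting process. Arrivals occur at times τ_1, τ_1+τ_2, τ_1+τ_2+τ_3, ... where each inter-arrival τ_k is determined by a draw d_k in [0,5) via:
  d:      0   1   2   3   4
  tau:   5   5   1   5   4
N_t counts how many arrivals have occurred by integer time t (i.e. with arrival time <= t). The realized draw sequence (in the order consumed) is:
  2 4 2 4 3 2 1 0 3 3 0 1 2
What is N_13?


4

draw d_1=2: τ_1=1, arrival time A_1=1
draw d_2=4: τ_2=4, arrival time A_2=5
draw d_3=2: τ_3=1, arrival time A_3=6
draw d_4=4: τ_4=4, arrival time A_4=10
draw d_5=3: τ_5=5, arrival time A_5=15
draw d_6=2: τ_6=1, arrival time A_6=16
draw d_7=1: τ_7=5, arrival time A_7=21
draw d_8=0: τ_8=5, arrival time A_8=26
draw d_9=3: τ_9=5, arrival time A_9=31
draw d_10=3: τ_10=5, arrival time A_10=36
draw d_11=0: τ_11=5, arrival time A_11=41
draw d_12=1: τ_12=5, arrival time A_12=46
draw d_13=2: τ_13=1, arrival time A_13=47
N_t over t=0..13: 0:0 1:1 2:1 3:1 4:1 5:2 6:3 7:3 8:3 9:3 10:4 11:4 12:4 13:4


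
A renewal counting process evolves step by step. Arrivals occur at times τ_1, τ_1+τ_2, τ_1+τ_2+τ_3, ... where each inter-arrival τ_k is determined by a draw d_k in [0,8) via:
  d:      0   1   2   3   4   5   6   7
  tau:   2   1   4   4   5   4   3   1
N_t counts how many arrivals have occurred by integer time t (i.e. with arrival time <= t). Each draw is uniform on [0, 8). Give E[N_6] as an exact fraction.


Inter-arrival values over d=0..7: [2, 1, 4, 4, 5, 4, 3, 1]
Each d has probability 1/8, so the pmf of τ is: f(1) = 1/4, f(2) = 1/8, f(3) = 1/8, f(4) = 3/8, f(5) = 1/8
Renewal equation for m(n) = E[N_n]: condition on τ_1 = k (if k <= n, one arrival plus a fresh copy on the remaining n−k steps): m(n) = F(n) + Σ_{k<=n} f(k)·m(n−k), where F(n) = P(τ <= n) and m(0) = 0
m(1) = F(1) = 1/4
m(2) = F(2) + f(1)·m(1) = 3/8 + 1/4·1/4 = 7/16
m(3) = F(3) + f(1)·m(2) + f(2)·m(1) = 1/2 + 1/4·7/16 + 1/8·1/4 = 41/64
m(4) = F(4) + f(1)·m(3) + f(2)·m(2) + f(3)·m(1) = 7/8 + 1/4·41/64 + 1/8·7/16 + 1/8·1/4 = 287/256
m(5) = F(5) + f(1)·m(4) + f(2)·m(3) + f(3)·m(2) + f(4)·m(1) = 1 + 1/4·287/256 + 1/8·41/64 + 1/8·7/16 + 3/8·1/4 = 1545/1024
m(6) = F(6) + f(1)·m(5) + f(2)·m(4) + f(3)·m(3) + f(4)·m(2) + f(5)·m(1) = 1 + 1/4·1545/1024 + 1/8·287/256 + 1/8·41/64 + 3/8·7/16 + 1/8·1/4 = 7343/4096
E[N_6] = m(6) = 7343/4096

7343/4096


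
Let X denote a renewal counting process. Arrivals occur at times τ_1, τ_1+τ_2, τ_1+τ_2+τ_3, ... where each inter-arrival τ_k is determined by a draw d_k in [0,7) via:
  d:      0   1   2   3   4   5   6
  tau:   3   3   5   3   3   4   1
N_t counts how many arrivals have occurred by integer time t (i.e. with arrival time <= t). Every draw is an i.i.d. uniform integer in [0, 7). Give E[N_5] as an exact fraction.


21225/16807

Inter-arrival values over d=0..6: [3, 3, 5, 3, 3, 4, 1]
Each d has probability 1/7, so the pmf of τ is: f(1) = 1/7, f(3) = 4/7, f(4) = 1/7, f(5) = 1/7
Renewal equation for m(n) = E[N_n]: condition on τ_1 = k (if k <= n, one arrival plus a fresh copy on the remaining n−k steps): m(n) = F(n) + Σ_{k<=n} f(k)·m(n−k), where F(n) = P(τ <= n) and m(0) = 0
m(1) = F(1) = 1/7
m(2) = F(2) + f(1)·m(1) = 1/7 + 1/7·1/7 = 8/49
m(3) = F(3) + f(1)·m(2) = 5/7 + 1/7·8/49 = 253/343
m(4) = F(4) + f(1)·m(3) + f(3)·m(1) = 6/7 + 1/7·253/343 + 4/7·1/7 = 2507/2401
m(5) = F(5) + f(1)·m(4) + f(3)·m(2) + f(4)·m(1) = 1 + 1/7·2507/2401 + 4/7·8/49 + 1/7·1/7 = 21225/16807
E[N_5] = m(5) = 21225/16807


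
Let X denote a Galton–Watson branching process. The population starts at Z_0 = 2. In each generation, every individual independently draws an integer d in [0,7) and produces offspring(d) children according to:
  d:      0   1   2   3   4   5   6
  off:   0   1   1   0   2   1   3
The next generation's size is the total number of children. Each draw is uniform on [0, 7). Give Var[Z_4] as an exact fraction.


83312640/5764801

Outcome values over d=0..6: [0, 1, 1, 0, 2, 1, 3]
Σy = 8, Σy² = 16, M = 7
μ = 8/7 = 8/7,  σ² = 16/7 − (8/7)² = 48/49
V_0 = 0, E_0 = 2
V_1 = 48/49·E_0 + (8/7)²·V_0 = 96/49;  E_1 = 16/7
V_2 = 48/49·E_1 + (8/7)²·V_1 = 11520/2401;  E_2 = 128/49
V_3 = 48/49·E_2 + (8/7)²·V_2 = 1038336/117649;  E_3 = 1024/343
V_4 = 48/49·E_3 + (8/7)²·V_3 = 83312640/5764801;  E_4 = 8192/2401


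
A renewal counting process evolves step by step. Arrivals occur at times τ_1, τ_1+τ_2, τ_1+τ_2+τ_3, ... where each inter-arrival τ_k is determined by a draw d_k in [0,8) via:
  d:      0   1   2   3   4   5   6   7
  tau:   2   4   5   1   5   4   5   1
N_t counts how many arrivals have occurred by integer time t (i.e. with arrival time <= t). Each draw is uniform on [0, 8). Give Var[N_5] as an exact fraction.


Inter-arrival values over d=0..7: [2, 4, 5, 1, 5, 4, 5, 1]
Each d has probability 1/8, so the pmf of τ is: f(1) = 1/4, f(2) = 1/8, f(4) = 1/4, f(5) = 3/8
Let p_n(j) = P(N_n = j), with p_0 = [1]. Condition on τ_1: p_n(0) = P(τ > n), and for j >= 1, p_n(j) = Σ_{k<=n} f(k)·p_{n−k}(j−1)
p_1 = [3/4, 1/4]  (j = 0..1)
p_2 = [5/8, 5/16, 1/16]  (j = 0..2)
p_3 = [5/8, 1/4, 7/64, 1/64]  (j = 0..3)
p_4 = [3/8, 31/64, 13/128, 9/256, 1/256]  (j = 0..4)
p_5 = [0, 47/64, 55/256, 5/128, 11/1024, 1/1024]  (j = 0..5)
E[N_5] = Σ j·p_5(j) = 1361/1024;  E[N_5²] = Σ j²·p_5(j) = 2193/1024
Var[N_5] = 2193/1024 − (1361/1024)² = 393311/1048576

393311/1048576


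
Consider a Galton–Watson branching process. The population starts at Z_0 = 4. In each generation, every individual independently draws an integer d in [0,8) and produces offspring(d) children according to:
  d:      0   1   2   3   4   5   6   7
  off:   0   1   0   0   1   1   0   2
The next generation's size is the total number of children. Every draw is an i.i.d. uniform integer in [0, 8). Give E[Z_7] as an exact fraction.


78125/524288

Outcome values over d=0..7: [0, 1, 0, 0, 1, 1, 0, 2]
Σy = 5, Σy² = 7, M = 8
μ = 5/8 = 5/8,  σ² = 7/8 − (5/8)² = 31/64
E[Z_0] = 4
E[Z_1] = 5/8·E[Z_0] = 5/2
E[Z_2] = 5/8·E[Z_1] = 25/16
E[Z_3] = 5/8·E[Z_2] = 125/128
E[Z_4] = 5/8·E[Z_3] = 625/1024
E[Z_5] = 5/8·E[Z_4] = 3125/8192
E[Z_6] = 5/8·E[Z_5] = 15625/65536
E[Z_7] = 5/8·E[Z_6] = 78125/524288


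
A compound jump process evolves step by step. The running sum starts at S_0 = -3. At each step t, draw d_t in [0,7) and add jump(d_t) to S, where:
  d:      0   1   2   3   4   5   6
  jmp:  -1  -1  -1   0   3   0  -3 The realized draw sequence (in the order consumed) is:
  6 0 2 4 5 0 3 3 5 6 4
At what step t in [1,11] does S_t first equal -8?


t=0: S=-3, d=6, jump=-3, S_1=-6
t=1: S=-6, d=0, jump=-1, S_2=-7
t=2: S=-7, d=2, jump=-1, S_3=-8
t=3: S=-8, d=4, jump=3, S_4=-5
t=4: S=-5, d=5, jump=0, S_5=-5
t=5: S=-5, d=0, jump=-1, S_6=-6
t=6: S=-6, d=3, jump=0, S_7=-6
t=7: S=-6, d=3, jump=0, S_8=-6
t=8: S=-6, d=5, jump=0, S_9=-6
t=9: S=-6, d=6, jump=-3, S_10=-9
t=10: S=-9, d=4, jump=3, S_11=-6

3


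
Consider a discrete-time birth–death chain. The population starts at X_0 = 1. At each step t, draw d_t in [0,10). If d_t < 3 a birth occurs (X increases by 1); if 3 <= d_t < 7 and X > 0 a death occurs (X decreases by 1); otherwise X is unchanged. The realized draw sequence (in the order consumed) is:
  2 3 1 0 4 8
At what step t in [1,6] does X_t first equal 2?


t=0: X=1, d=2 → birth, X_1=2
t=1: X=2, d=3 → death, X_2=1
t=2: X=1, d=1 → birth, X_3=2
t=3: X=2, d=0 → birth, X_4=3
t=4: X=3, d=4 → death, X_5=2
t=5: X=2, d=8 → hold, X_6=2

1


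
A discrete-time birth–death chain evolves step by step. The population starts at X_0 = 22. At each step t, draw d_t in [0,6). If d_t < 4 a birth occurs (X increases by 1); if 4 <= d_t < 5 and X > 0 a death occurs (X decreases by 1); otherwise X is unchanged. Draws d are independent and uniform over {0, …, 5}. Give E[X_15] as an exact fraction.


59/2

X can drop by at most 1 per step and X_0 = 22 > T = 15, so X_t >= 22 − t >= 7 > 0 for every t <= 15: the floor at 0 (the 'and X > 0' condition) never binds. Hence X_15 = X_0 + Σ_{t<15} Y_t with i.i.d. increments Y_t = y(d_t) ∈ {+1, −1, 0}.
Outcome values over d=0..5: [1, 1, 1, 1, -1, 0]
Σy = 3, Σy² = 5, M = 6
μ = 3/6 = 1/2,  σ² = 5/6 − (1/2)² = 7/12
E[X_15] = 22 + 15·(1/2) = 59/2


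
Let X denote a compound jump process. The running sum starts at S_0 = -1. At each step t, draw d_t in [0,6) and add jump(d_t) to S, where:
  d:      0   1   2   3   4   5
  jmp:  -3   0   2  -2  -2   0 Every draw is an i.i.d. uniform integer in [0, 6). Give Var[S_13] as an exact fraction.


1313/36

Outcome values over d=0..5: [-3, 0, 2, -2, -2, 0]
Σy = -5, Σy² = 21, M = 6
μ = -5/6 = -5/6,  σ² = 21/6 − (-5/6)² = 101/36
Independent increments: Var[S_13] = 13·σ² = 13·(101/36) = 1313/36


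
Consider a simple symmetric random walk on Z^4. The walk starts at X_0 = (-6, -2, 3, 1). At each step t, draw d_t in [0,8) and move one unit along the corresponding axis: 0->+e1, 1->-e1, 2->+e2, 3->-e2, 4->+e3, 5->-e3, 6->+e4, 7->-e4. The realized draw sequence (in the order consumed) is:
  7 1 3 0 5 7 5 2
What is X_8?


(-6, -2, 1, -1)

t=0: X=(-6, -2, 3, 1), d=7 → -e4, X_1=(-6, -2, 3, 0)
t=1: X=(-6, -2, 3, 0), d=1 → -e1, X_2=(-7, -2, 3, 0)
t=2: X=(-7, -2, 3, 0), d=3 → -e2, X_3=(-7, -3, 3, 0)
t=3: X=(-7, -3, 3, 0), d=0 → +e1, X_4=(-6, -3, 3, 0)
t=4: X=(-6, -3, 3, 0), d=5 → -e3, X_5=(-6, -3, 2, 0)
t=5: X=(-6, -3, 2, 0), d=7 → -e4, X_6=(-6, -3, 2, -1)
t=6: X=(-6, -3, 2, -1), d=5 → -e3, X_7=(-6, -3, 1, -1)
t=7: X=(-6, -3, 1, -1), d=2 → +e2, X_8=(-6, -2, 1, -1)


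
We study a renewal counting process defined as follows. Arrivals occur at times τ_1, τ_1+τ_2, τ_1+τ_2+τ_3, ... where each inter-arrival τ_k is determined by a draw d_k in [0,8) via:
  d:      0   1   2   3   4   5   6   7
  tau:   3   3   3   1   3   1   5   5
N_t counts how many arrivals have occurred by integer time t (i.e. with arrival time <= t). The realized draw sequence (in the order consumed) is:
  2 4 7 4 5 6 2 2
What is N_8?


2

draw d_1=2: τ_1=3, arrival time A_1=3
draw d_2=4: τ_2=3, arrival time A_2=6
draw d_3=7: τ_3=5, arrival time A_3=11
draw d_4=4: τ_4=3, arrival time A_4=14
draw d_5=5: τ_5=1, arrival time A_5=15
draw d_6=6: τ_6=5, arrival time A_6=20
draw d_7=2: τ_7=3, arrival time A_7=23
draw d_8=2: τ_8=3, arrival time A_8=26
N_t over t=0..8: 0:0 1:0 2:0 3:1 4:1 5:1 6:2 7:2 8:2


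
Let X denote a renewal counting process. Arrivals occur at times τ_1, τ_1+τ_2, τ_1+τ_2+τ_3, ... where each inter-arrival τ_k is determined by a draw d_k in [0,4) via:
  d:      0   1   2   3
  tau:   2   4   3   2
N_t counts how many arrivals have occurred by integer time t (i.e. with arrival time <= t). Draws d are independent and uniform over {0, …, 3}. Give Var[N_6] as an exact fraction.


Inter-arrival values over d=0..3: [2, 4, 3, 2]
Each d has probability 1/4, so the pmf of τ is: f(2) = 1/2, f(3) = 1/4, f(4) = 1/4
Let p_n(j) = P(N_n = j), with p_0 = [1]. Condition on τ_1: p_n(0) = P(τ > n), and for j >= 1, p_n(j) = Σ_{k<=n} f(k)·p_{n−k}(j−1)
p_1 = [1]  (j = 0)
p_2 = [1/2, 1/2]  (j = 0..1)
p_3 = [1/4, 3/4]  (j = 0..1)
p_4 = [0, 3/4, 1/4]  (j = 0..2)
p_5 = [0, 1/2, 1/2]  (j = 0..2)
p_6 = [0, 3/16, 11/16, 1/8]  (j = 0..3)
E[N_6] = Σ j·p_6(j) = 31/16;  E[N_6²] = Σ j²·p_6(j) = 65/16
Var[N_6] = 65/16 − (31/16)² = 79/256

79/256


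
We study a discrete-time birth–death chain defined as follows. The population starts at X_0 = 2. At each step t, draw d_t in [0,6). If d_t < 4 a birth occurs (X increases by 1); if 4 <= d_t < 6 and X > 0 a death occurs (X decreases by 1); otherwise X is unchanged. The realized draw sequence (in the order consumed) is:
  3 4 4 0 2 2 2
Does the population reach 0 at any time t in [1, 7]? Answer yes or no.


no

t=0: X=2, d=3 → birth, X_1=3
t=1: X=3, d=4 → death, X_2=2
t=2: X=2, d=4 → death, X_3=1
t=3: X=1, d=0 → birth, X_4=2
t=4: X=2, d=2 → birth, X_5=3
t=5: X=3, d=2 → birth, X_6=4
t=6: X=4, d=2 → birth, X_7=5


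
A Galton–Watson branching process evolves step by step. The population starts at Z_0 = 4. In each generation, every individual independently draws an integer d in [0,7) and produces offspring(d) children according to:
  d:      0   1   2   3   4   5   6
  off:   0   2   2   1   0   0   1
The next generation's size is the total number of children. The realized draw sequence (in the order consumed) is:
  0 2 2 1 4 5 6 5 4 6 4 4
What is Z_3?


0

gen 0: Z_0=4, draws=[0, 2, 2, 1], offspring=[0, 2, 2, 2], Z_1=6
gen 1: Z_1=6, draws=[4, 5, 6, 5, 4, 6], offspring=[0, 0, 1, 0, 0, 1], Z_2=2
gen 2: Z_2=2, draws=[4, 4], offspring=[0, 0], Z_3=0


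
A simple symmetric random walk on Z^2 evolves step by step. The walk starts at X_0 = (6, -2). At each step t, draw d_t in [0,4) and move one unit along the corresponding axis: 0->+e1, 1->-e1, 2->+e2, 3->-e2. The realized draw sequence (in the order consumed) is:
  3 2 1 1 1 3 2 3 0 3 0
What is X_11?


(5, -4)

t=0: X=(6, -2), d=3 → -e2, X_1=(6, -3)
t=1: X=(6, -3), d=2 → +e2, X_2=(6, -2)
t=2: X=(6, -2), d=1 → -e1, X_3=(5, -2)
t=3: X=(5, -2), d=1 → -e1, X_4=(4, -2)
t=4: X=(4, -2), d=1 → -e1, X_5=(3, -2)
t=5: X=(3, -2), d=3 → -e2, X_6=(3, -3)
t=6: X=(3, -3), d=2 → +e2, X_7=(3, -2)
t=7: X=(3, -2), d=3 → -e2, X_8=(3, -3)
t=8: X=(3, -3), d=0 → +e1, X_9=(4, -3)
t=9: X=(4, -3), d=3 → -e2, X_10=(4, -4)
t=10: X=(4, -4), d=0 → +e1, X_11=(5, -4)


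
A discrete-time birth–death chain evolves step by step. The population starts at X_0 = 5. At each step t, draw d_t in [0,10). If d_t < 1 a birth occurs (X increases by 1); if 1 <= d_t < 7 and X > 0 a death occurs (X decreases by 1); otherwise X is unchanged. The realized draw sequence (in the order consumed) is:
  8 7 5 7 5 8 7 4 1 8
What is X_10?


1

t=0: X=5, d=8 → hold, X_1=5
t=1: X=5, d=7 → hold, X_2=5
t=2: X=5, d=5 → death, X_3=4
t=3: X=4, d=7 → hold, X_4=4
t=4: X=4, d=5 → death, X_5=3
t=5: X=3, d=8 → hold, X_6=3
t=6: X=3, d=7 → hold, X_7=3
t=7: X=3, d=4 → death, X_8=2
t=8: X=2, d=1 → death, X_9=1
t=9: X=1, d=8 → hold, X_10=1


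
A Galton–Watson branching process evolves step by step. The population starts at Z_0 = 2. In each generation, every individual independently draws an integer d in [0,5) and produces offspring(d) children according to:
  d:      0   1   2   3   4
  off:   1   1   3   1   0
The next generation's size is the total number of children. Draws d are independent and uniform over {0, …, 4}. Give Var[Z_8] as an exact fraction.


Outcome values over d=0..4: [1, 1, 3, 1, 0]
Σy = 6, Σy² = 12, M = 5
μ = 6/5 = 6/5,  σ² = 12/5 − (6/5)² = 24/25
V_0 = 0, E_0 = 2
V_1 = 24/25·E_0 + (6/5)²·V_0 = 48/25;  E_1 = 12/5
V_2 = 24/25·E_1 + (6/5)²·V_1 = 3168/625;  E_2 = 72/25
V_3 = 24/25·E_2 + (6/5)²·V_2 = 157248/15625;  E_3 = 432/125
V_4 = 24/25·E_3 + (6/5)²·V_3 = 6956928/390625;  E_4 = 2592/625
V_5 = 24/25·E_4 + (6/5)²·V_4 = 289329408/9765625;  E_5 = 15552/3125
V_6 = 24/25·E_5 + (6/5)²·V_5 = 11582258688/244140625;  E_6 = 93312/15625
V_7 = 24/25·E_6 + (6/5)²·V_6 = 451953312768/6103515625;  E_7 = 559872/78125
V_8 = 24/25·E_7 + (6/5)²·V_7 = 17320079259648/152587890625;  E_8 = 3359232/390625

17320079259648/152587890625


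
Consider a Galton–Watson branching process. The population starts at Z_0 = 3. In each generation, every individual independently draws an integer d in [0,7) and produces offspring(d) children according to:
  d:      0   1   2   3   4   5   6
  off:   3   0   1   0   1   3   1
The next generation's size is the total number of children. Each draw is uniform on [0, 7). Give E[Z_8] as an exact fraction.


Outcome values over d=0..6: [3, 0, 1, 0, 1, 3, 1]
Σy = 9, Σy² = 21, M = 7
μ = 9/7 = 9/7,  σ² = 21/7 − (9/7)² = 66/49
E[Z_0] = 3
E[Z_1] = 9/7·E[Z_0] = 27/7
E[Z_2] = 9/7·E[Z_1] = 243/49
E[Z_3] = 9/7·E[Z_2] = 2187/343
E[Z_4] = 9/7·E[Z_3] = 19683/2401
E[Z_5] = 9/7·E[Z_4] = 177147/16807
E[Z_6] = 9/7·E[Z_5] = 1594323/117649
E[Z_7] = 9/7·E[Z_6] = 14348907/823543
E[Z_8] = 9/7·E[Z_7] = 129140163/5764801

129140163/5764801


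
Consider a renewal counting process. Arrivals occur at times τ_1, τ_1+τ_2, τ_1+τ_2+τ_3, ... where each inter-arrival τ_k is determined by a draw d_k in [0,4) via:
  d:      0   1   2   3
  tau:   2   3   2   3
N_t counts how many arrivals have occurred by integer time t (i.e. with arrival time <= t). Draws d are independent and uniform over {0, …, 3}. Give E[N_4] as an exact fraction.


Inter-arrival values over d=0..3: [2, 3, 2, 3]
Each d has probability 1/4, so the pmf of τ is: f(2) = 1/2, f(3) = 1/2
Renewal equation for m(n) = E[N_n]: condition on τ_1 = k (if k <= n, one arrival plus a fresh copy on the remaining n−k steps): m(n) = F(n) + Σ_{k<=n} f(k)·m(n−k), where F(n) = P(τ <= n) and m(0) = 0
m(1) = F(1) = 0
m(2) = F(2) = 1/2
m(3) = F(3) = 1
m(4) = F(4) + f(2)·m(2) = 1 + 1/2·1/2 = 5/4
E[N_4] = m(4) = 5/4

5/4


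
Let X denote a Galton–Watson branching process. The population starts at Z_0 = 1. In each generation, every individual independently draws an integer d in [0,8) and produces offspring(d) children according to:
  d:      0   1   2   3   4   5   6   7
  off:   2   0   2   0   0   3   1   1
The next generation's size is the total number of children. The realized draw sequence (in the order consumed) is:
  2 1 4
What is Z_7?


gen 0: Z_0=1, draws=[2], offspring=[2], Z_1=2
gen 1: Z_1=2, draws=[1, 4], offspring=[0, 0], Z_2=0
gen 2: Z_2=0, draws=[], offspring=[], Z_3=0
gen 3: Z_3=0, draws=[], offspring=[], Z_4=0
gen 4: Z_4=0, draws=[], offspring=[], Z_5=0
gen 5: Z_5=0, draws=[], offspring=[], Z_6=0
gen 6: Z_6=0, draws=[], offspring=[], Z_7=0

0


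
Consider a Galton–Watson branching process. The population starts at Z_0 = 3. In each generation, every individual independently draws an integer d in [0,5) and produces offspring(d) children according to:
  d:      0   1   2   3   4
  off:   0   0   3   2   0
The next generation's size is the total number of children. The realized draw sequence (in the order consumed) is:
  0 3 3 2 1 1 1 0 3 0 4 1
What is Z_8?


0

gen 0: Z_0=3, draws=[0, 3, 3], offspring=[0, 2, 2], Z_1=4
gen 1: Z_1=4, draws=[2, 1, 1, 1], offspring=[3, 0, 0, 0], Z_2=3
gen 2: Z_2=3, draws=[0, 3, 0], offspring=[0, 2, 0], Z_3=2
gen 3: Z_3=2, draws=[4, 1], offspring=[0, 0], Z_4=0
gen 4: Z_4=0, draws=[], offspring=[], Z_5=0
gen 5: Z_5=0, draws=[], offspring=[], Z_6=0
gen 6: Z_6=0, draws=[], offspring=[], Z_7=0
gen 7: Z_7=0, draws=[], offspring=[], Z_8=0
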